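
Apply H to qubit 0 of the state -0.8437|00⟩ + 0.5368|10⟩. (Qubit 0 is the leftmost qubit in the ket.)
-0.217|00⟩ - 0.9762|10⟩

H on qubit 0 mixes each pair of kets that differ only in qubit 0: amplitudes (a, b) of (|…0…⟩, |…1…⟩) become ((a + b)/√2, (a − b)/√2). Kets absent from the input have amplitude 0.
(|00⟩, |10⟩): (a, b) = (-0.8437, 0.5368) → (-0.217, -0.9762)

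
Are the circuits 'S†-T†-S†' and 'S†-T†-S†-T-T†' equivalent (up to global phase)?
Yes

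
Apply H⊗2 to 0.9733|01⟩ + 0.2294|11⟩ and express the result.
0.6014|00⟩ - 0.6014|01⟩ + 0.372|10⟩ - 0.372|11⟩

H⊗2 gives amp(|y⟩) = (1/2) Σ_x (−1)^(x·y) amp(|x⟩), where x·y is the number of positions in which both x and y have a 1.
|00⟩: (0.9733 + 0.2294)/2 = 0.6014
|01⟩: (-0.9733 - 0.2294)/2 = -0.6014
|10⟩: (0.9733 - 0.2294)/2 = 0.372
|11⟩: (-0.9733 + 0.2294)/2 = -0.372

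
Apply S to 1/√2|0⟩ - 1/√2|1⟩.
1/√2|0⟩ - (1/√2)i|1⟩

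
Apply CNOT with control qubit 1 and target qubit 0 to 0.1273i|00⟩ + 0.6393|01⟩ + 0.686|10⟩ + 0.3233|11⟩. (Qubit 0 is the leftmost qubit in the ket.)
0.1273i|00⟩ + 0.3233|01⟩ + 0.686|10⟩ + 0.6393|11⟩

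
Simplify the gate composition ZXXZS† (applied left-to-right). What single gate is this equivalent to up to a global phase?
S†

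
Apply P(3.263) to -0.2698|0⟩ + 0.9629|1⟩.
-0.2698|0⟩ + (-0.9558 - 0.1166i)|1⟩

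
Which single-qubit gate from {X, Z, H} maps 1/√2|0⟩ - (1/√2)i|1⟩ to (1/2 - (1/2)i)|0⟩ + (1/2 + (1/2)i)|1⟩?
H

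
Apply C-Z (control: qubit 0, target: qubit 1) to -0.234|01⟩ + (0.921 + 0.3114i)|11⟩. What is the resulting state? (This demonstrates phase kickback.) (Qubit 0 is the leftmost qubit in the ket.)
-0.234|01⟩ + (-0.921 - 0.3114i)|11⟩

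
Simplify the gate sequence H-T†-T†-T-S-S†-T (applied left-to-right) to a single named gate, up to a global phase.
H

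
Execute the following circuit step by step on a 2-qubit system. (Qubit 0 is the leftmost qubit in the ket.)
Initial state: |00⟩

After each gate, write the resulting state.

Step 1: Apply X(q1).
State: |01⟩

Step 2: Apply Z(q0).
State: |01⟩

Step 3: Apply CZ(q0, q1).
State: |01⟩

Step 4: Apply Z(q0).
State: |01⟩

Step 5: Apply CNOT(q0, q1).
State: |01⟩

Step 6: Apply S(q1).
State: i|01⟩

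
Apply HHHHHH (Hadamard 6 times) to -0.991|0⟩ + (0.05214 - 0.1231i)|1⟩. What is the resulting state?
-0.991|0⟩ + (0.05214 - 0.1231i)|1⟩

H² = I, so an even number of Hadamards cancels: H^6 = I and the state is unchanged.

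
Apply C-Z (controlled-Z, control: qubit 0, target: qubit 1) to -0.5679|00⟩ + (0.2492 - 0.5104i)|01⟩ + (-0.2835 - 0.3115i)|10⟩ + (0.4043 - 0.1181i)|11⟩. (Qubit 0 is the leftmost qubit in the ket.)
-0.5679|00⟩ + (0.2492 - 0.5104i)|01⟩ + (-0.2835 - 0.3115i)|10⟩ + (-0.4043 + 0.1181i)|11⟩

C-Z leaves the control-|0⟩ kets |00⟩, |01⟩ unchanged and applies Z to qubit 1 on the control-|1⟩ pair (|10⟩, |11⟩).
Z = [[1, 0], [0, -1]].
With a = amp(|10⟩) = (-0.2835 - 0.3115i) and b = amp(|11⟩) = (0.4043 - 0.1181i):
new amp(|10⟩) = (1)·a = (-0.2835 - 0.3115i)
new amp(|11⟩) = (-1)·b = (-0.4043 + 0.1181i)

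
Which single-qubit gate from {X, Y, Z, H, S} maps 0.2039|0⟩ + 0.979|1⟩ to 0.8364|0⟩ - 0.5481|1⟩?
H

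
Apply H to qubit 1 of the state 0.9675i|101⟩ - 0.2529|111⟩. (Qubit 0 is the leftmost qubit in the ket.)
(-0.1788 + 0.6841i)|101⟩ + (0.1788 + 0.6841i)|111⟩

H on qubit 1 mixes each pair of kets that differ only in qubit 1: amplitudes (a, b) of (|…0…⟩, |…1…⟩) become ((a + b)/√2, (a − b)/√2). Kets absent from the input have amplitude 0.
(|101⟩, |111⟩): (a, b) = (0.9675i, -0.2529) → ((-0.1788 + 0.6841i), (0.1788 + 0.6841i))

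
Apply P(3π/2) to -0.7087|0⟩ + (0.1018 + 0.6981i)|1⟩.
-0.7087|0⟩ + (0.6981 - 0.1018i)|1⟩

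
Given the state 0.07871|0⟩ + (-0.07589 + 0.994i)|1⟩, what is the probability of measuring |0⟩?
0.006195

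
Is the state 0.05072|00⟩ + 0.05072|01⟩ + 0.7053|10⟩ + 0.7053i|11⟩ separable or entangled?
Entangled

Writing the state as a|00⟩ + b|01⟩ + c|10⟩ + d|11⟩, it is a product state iff ad − bc = 0.
Here (a, b, c, d) = (0.05072, 0.05072, 0.7053, 0.7053i): ad − bc = (0.05072)(0.7053i) − (0.05072)(0.7053) = (-0.03577 + 0.03577i) ≠ 0, so the state is entangled.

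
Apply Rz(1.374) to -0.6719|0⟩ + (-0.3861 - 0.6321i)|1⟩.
(-0.5195 + 0.4261i)|0⟩ + (0.1024 - 0.7336i)|1⟩

Rz(1.374) = [[e^(−iθ/2), 0], [0, e^(iθ/2)]] with e^(±iθ/2) = cos(θ/2) ± i·sin(θ/2); θ = 1.374, cos(θ/2) ≈ 0.773152, sin(θ/2) ≈ 0.634221.
With a = amp(|0⟩) = -0.6719 and b = amp(|1⟩) = (-0.3861 - 0.6321i):
new amp(|0⟩) = (0.773152 - 0.634221i)·a = (-0.5195 + 0.4261i)
new amp(|1⟩) = (0.773152 + 0.634221i)·b = (0.1024 - 0.7336i)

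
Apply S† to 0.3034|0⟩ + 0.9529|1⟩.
0.3034|0⟩ - 0.9529i|1⟩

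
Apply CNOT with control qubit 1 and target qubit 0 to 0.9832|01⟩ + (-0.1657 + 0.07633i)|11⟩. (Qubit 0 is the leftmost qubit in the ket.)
(-0.1657 + 0.07633i)|01⟩ + 0.9832|11⟩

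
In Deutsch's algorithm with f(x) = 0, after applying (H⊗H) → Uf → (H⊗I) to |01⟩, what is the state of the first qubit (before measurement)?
|0⟩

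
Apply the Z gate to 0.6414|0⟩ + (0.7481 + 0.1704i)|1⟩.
0.6414|0⟩ + (-0.7481 - 0.1704i)|1⟩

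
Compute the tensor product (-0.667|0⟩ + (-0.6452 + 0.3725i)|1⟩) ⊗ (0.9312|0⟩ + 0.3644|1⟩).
-0.6211|00⟩ - 0.2431|01⟩ + (-0.6008 + 0.3469i)|10⟩ + (-0.2351 + 0.1357i)|11⟩

amp(|b₁b₂…⟩) = product of the factor amplitudes for bits b₁, b₂, …; only kets whose every factor amplitude is nonzero survive.
|00⟩: (-0.667)(0.9312) = -0.6211
|01⟩: (-0.667)(0.3644) = -0.2431
|10⟩: (-0.6452 + 0.3725i)(0.9312) = (-0.6008 + 0.3469i)
|11⟩: (-0.6452 + 0.3725i)(0.3644) = (-0.2351 + 0.1357i)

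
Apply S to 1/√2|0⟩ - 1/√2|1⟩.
1/√2|0⟩ - (1/√2)i|1⟩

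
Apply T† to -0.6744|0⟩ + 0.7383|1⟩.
-0.6744|0⟩ + (0.5221 - 0.5221i)|1⟩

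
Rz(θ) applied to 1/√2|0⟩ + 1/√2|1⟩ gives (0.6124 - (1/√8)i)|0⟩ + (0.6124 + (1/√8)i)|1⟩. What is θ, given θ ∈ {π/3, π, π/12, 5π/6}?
π/3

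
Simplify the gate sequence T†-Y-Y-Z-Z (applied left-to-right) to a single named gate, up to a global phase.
T†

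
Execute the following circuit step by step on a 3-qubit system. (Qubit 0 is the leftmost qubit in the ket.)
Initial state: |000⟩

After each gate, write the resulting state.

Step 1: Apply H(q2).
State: 1/√2|000⟩ + 1/√2|001⟩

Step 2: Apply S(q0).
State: 1/√2|000⟩ + 1/√2|001⟩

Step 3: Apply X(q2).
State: 1/√2|000⟩ + 1/√2|001⟩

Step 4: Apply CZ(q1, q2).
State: 1/√2|000⟩ + 1/√2|001⟩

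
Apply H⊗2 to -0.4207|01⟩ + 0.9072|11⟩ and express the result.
0.2433|00⟩ - 0.2433|01⟩ - 0.664|10⟩ + 0.664|11⟩

H⊗2 gives amp(|y⟩) = (1/2) Σ_x (−1)^(x·y) amp(|x⟩), where x·y is the number of positions in which both x and y have a 1.
|00⟩: (-0.4207 + 0.9072)/2 = 0.2433
|01⟩: (0.4207 - 0.9072)/2 = -0.2433
|10⟩: (-0.4207 - 0.9072)/2 = -0.664
|11⟩: (0.4207 + 0.9072)/2 = 0.664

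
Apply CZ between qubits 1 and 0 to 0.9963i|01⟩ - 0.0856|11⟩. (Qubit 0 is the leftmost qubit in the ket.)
0.9963i|01⟩ + 0.0856|11⟩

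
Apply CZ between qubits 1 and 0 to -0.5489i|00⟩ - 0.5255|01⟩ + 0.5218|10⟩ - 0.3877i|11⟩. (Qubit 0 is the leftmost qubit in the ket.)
-0.5489i|00⟩ - 0.5255|01⟩ + 0.5218|10⟩ + 0.3877i|11⟩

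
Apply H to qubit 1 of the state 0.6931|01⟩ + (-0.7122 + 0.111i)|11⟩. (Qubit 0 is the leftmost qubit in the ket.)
0.4901|00⟩ - 0.4901|01⟩ + (-0.5036 + 0.07849i)|10⟩ + (0.5036 - 0.07849i)|11⟩

H on qubit 1 mixes each pair of kets that differ only in qubit 1: amplitudes (a, b) of (|…0…⟩, |…1…⟩) become ((a + b)/√2, (a − b)/√2). Kets absent from the input have amplitude 0.
(|00⟩, |01⟩): (a, b) = (0, 0.6931) → (0.4901, -0.4901)
(|10⟩, |11⟩): (a, b) = (0, (-0.7122 + 0.111i)) → ((-0.5036 + 0.07849i), (0.5036 - 0.07849i))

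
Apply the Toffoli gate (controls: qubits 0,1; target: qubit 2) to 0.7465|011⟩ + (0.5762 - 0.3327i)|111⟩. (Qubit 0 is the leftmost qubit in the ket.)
0.7465|011⟩ + (0.5762 - 0.3327i)|110⟩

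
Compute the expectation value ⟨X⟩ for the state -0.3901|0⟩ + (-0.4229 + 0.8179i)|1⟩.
0.3299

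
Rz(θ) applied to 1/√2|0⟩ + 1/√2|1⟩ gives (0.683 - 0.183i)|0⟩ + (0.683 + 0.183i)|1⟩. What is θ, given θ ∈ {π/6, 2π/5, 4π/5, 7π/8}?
π/6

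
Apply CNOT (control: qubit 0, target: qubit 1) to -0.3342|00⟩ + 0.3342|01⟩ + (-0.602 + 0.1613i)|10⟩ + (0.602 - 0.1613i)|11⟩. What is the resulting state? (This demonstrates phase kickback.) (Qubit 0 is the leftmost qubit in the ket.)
-0.3342|00⟩ + 0.3342|01⟩ + (0.602 - 0.1613i)|10⟩ + (-0.602 + 0.1613i)|11⟩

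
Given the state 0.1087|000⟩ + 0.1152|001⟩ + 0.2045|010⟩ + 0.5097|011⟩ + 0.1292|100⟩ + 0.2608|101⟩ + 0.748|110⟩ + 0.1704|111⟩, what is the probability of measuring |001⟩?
0.01327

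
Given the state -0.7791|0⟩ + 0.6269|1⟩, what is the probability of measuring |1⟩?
0.393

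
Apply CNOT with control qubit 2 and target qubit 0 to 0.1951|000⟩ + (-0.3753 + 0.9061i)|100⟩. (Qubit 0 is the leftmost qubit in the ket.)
0.1951|000⟩ + (-0.3753 + 0.9061i)|100⟩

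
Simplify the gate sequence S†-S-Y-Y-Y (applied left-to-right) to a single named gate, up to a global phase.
Y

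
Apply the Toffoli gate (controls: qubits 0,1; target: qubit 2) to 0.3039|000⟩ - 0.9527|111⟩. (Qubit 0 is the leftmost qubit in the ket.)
0.3039|000⟩ - 0.9527|110⟩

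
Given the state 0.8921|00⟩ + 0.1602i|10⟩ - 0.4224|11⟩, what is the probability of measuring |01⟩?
0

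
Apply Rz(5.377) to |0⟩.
(-0.8991 - 0.4377i)|0⟩

Rz(5.377) = [[e^(−iθ/2), 0], [0, e^(iθ/2)]] with e^(±iθ/2) = cos(θ/2) ± i·sin(θ/2); θ = 5.377, cos(θ/2) ≈ -0.899098, sin(θ/2) ≈ 0.437748.
With a = amp(|0⟩) = 1 and b = amp(|1⟩) = 0:
new amp(|0⟩) = (-0.899098 - 0.437748i)·a = (-0.8991 - 0.4377i)
new amp(|1⟩) = (-0.899098 + 0.437748i)·b = 0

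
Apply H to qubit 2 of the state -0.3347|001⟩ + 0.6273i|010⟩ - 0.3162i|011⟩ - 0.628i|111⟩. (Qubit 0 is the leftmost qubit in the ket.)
-0.2367|000⟩ + 0.2367|001⟩ + 0.22i|010⟩ + 0.6672i|011⟩ - 0.4441i|110⟩ + 0.4441i|111⟩

H on qubit 2 mixes each pair of kets that differ only in qubit 2: amplitudes (a, b) of (|…0…⟩, |…1…⟩) become ((a + b)/√2, (a − b)/√2). Kets absent from the input have amplitude 0.
(|000⟩, |001⟩): (a, b) = (0, -0.3347) → (-0.2367, 0.2367)
(|010⟩, |011⟩): (a, b) = (0.6273i, -0.3162i) → (0.22i, 0.6672i)
(|110⟩, |111⟩): (a, b) = (0, -0.628i) → (-0.4441i, 0.4441i)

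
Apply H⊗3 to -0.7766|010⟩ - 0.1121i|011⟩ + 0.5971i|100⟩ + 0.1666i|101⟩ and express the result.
(-0.2746 + 0.2304i)|000⟩ + (-0.2746 + 0.1918i)|001⟩ + (0.2746 + 0.3096i)|010⟩ + (0.2746 + 0.1126i)|011⟩ + (-0.2746 - 0.3096i)|100⟩ + (-0.2746 - 0.1126i)|101⟩ + (0.2746 - 0.2304i)|110⟩ + (0.2746 - 0.1918i)|111⟩

H⊗3 gives amp(|y⟩) = (1/2√2) Σ_x (−1)^(x·y) amp(|x⟩), where x·y is the number of positions in which both x and y have a 1.
|000⟩: (-0.7766 - 0.1121i + 0.5971i + 0.1666i)/(2√2) = (-0.2746 + 0.2304i)
|001⟩: (-0.7766 + 0.1121i + 0.5971i - 0.1666i)/(2√2) = (-0.2746 + 0.1918i)
|010⟩: (0.7766 + 0.1121i + 0.5971i + 0.1666i)/(2√2) = (0.2746 + 0.3096i)
|011⟩: (0.7766 - 0.1121i + 0.5971i - 0.1666i)/(2√2) = (0.2746 + 0.1126i)
|100⟩: (-0.7766 - 0.1121i - 0.5971i - 0.1666i)/(2√2) = (-0.2746 - 0.3096i)
|101⟩: (-0.7766 + 0.1121i - 0.5971i + 0.1666i)/(2√2) = (-0.2746 - 0.1126i)
|110⟩: (0.7766 + 0.1121i - 0.5971i - 0.1666i)/(2√2) = (0.2746 - 0.2304i)
|111⟩: (0.7766 - 0.1121i - 0.5971i + 0.1666i)/(2√2) = (0.2746 - 0.1918i)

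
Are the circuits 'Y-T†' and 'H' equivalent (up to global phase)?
No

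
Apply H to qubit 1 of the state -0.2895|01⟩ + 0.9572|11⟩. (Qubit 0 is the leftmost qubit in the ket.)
-0.2047|00⟩ + 0.2047|01⟩ + 0.6768|10⟩ - 0.6768|11⟩

H on qubit 1 mixes each pair of kets that differ only in qubit 1: amplitudes (a, b) of (|…0…⟩, |…1…⟩) become ((a + b)/√2, (a − b)/√2). Kets absent from the input have amplitude 0.
(|00⟩, |01⟩): (a, b) = (0, -0.2895) → (-0.2047, 0.2047)
(|10⟩, |11⟩): (a, b) = (0, 0.9572) → (0.6768, -0.6768)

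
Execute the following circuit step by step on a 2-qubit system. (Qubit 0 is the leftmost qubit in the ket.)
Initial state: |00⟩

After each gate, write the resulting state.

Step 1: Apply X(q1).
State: |01⟩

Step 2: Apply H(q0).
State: 1/√2|01⟩ + 1/√2|11⟩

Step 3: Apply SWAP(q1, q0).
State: 1/√2|10⟩ + 1/√2|11⟩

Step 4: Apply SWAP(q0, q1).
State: 1/√2|01⟩ + 1/√2|11⟩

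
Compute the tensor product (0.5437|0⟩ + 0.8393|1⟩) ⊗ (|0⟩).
0.5437|00⟩ + 0.8393|10⟩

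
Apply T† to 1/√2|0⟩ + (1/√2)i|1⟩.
1/√2|0⟩ + (1/2 + (1/2)i)|1⟩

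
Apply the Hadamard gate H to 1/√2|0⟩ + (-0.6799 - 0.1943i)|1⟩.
(0.01924 - 0.1374i)|0⟩ + (0.9808 + 0.1374i)|1⟩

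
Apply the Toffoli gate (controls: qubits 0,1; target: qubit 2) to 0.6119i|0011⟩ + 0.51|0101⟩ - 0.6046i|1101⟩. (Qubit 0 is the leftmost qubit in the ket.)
0.6119i|0011⟩ + 0.51|0101⟩ - 0.6046i|1111⟩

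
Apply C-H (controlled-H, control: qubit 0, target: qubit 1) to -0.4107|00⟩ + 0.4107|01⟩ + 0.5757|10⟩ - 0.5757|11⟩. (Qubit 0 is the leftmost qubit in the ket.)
-0.4107|00⟩ + 0.4107|01⟩ + 0.8142|11⟩

C-H leaves the control-|0⟩ kets |00⟩, |01⟩ unchanged and applies H to qubit 1 on the control-|1⟩ pair (|10⟩, |11⟩).
H = [[1/√2, 1/√2], [1/√2, -1/√2]].
With a = amp(|10⟩) = 0.5757 and b = amp(|11⟩) = -0.5757:
new amp(|10⟩) = (1/√2)·a + (1/√2)·b = 0
new amp(|11⟩) = (1/√2)·a + (-1/√2)·b = 0.8142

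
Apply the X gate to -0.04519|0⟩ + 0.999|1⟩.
0.999|0⟩ - 0.04519|1⟩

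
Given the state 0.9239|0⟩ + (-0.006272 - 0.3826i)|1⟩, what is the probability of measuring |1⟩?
0.1464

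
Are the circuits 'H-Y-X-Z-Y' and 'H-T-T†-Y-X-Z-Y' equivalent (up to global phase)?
Yes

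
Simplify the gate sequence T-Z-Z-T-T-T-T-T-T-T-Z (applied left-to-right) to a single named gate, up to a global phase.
Z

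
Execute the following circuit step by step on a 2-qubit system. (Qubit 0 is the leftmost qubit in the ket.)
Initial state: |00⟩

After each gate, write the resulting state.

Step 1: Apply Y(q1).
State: i|01⟩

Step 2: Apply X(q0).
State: i|11⟩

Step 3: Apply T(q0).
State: (-1/√2 + (1/√2)i)|11⟩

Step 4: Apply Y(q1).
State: (1/√2 + (1/√2)i)|10⟩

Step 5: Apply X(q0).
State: (1/√2 + (1/√2)i)|00⟩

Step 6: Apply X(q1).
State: (1/√2 + (1/√2)i)|01⟩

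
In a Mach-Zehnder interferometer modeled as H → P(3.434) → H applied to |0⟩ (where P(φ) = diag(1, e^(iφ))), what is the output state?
(0.02122 - 0.1441i)|0⟩ + (0.9788 + 0.1441i)|1⟩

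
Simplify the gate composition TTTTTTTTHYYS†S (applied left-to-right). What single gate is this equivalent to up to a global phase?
H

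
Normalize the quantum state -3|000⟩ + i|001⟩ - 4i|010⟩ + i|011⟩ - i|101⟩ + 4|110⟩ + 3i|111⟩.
-0.4121|000⟩ + 0.1374i|001⟩ - 0.5494i|010⟩ + 0.1374i|011⟩ - 0.1374i|101⟩ + 0.5494|110⟩ + 0.4121i|111⟩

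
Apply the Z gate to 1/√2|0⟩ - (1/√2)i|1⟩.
1/√2|0⟩ + (1/√2)i|1⟩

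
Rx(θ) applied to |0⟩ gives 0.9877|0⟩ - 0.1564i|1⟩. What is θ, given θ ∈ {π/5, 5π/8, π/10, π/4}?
π/10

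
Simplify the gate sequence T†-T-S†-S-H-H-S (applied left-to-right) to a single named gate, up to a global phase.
S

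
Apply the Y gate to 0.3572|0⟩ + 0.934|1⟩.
-0.934i|0⟩ + 0.3572i|1⟩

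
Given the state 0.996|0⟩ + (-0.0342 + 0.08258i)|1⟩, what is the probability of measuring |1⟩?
0.007989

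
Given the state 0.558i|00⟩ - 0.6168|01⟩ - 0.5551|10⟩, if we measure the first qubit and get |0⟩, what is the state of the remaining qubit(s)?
0.6709i|0⟩ - 0.7416|1⟩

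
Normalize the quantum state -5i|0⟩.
-i|0⟩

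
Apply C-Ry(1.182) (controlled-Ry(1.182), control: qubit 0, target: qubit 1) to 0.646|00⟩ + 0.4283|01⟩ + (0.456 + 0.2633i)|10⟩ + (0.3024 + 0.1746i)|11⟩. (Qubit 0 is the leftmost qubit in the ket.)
0.646|00⟩ + 0.4283|01⟩ + (0.2102 + 0.1214i)|10⟩ + (0.5052 + 0.2917i)|11⟩

C-Ry(1.182) leaves the control-|0⟩ kets |00⟩, |01⟩ unchanged and applies Ry(1.182) to qubit 1 on the control-|1⟩ pair (|10⟩, |11⟩).
Ry(1.182) = [[cos(θ/2), −sin(θ/2)], [sin(θ/2), cos(θ/2)]]; θ = 1.182, cos(θ/2) ≈ 0.830384, sin(θ/2) ≈ 0.557192.
With a = amp(|10⟩) = (0.456 + 0.2633i) and b = amp(|11⟩) = (0.3024 + 0.1746i):
new amp(|10⟩) = (0.830384)·a + (-0.557192)·b = (0.2102 + 0.1214i)
new amp(|11⟩) = (0.557192)·a + (0.830384)·b = (0.5052 + 0.2917i)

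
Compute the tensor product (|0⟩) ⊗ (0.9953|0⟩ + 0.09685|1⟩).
0.9953|00⟩ + 0.09685|01⟩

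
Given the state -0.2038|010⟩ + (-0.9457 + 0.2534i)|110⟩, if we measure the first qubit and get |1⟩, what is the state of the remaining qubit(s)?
(-0.9659 + 0.2588i)|10⟩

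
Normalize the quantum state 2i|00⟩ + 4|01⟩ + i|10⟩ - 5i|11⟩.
0.2949i|00⟩ + 0.5898|01⟩ + 0.1474i|10⟩ - 0.7372i|11⟩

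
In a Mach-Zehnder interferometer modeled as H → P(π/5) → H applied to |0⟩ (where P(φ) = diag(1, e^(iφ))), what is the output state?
(0.9045 + 0.2939i)|0⟩ + (0.09549 - 0.2939i)|1⟩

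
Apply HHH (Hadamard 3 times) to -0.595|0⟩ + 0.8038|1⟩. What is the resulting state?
0.1476|0⟩ - 0.9891|1⟩

H² = I, so H^3 = H: a single Hadamard. With (a, b) = (-0.595, 0.8038), H gives ((a + b)/√2, (a − b)/√2) = (0.1476, -0.9891).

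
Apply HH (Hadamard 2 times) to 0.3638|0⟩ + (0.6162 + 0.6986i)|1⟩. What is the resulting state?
0.3638|0⟩ + (0.6162 + 0.6986i)|1⟩

H² = I, so an even number of Hadamards cancels: H^2 = I and the state is unchanged.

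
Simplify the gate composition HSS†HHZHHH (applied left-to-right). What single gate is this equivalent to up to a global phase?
X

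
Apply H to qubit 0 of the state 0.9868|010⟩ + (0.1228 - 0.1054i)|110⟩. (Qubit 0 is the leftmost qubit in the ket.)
(0.7846 - 0.07453i)|010⟩ + (0.6109 + 0.07453i)|110⟩

H on qubit 0 mixes each pair of kets that differ only in qubit 0: amplitudes (a, b) of (|…0…⟩, |…1…⟩) become ((a + b)/√2, (a − b)/√2). Kets absent from the input have amplitude 0.
(|010⟩, |110⟩): (a, b) = (0.9868, (0.1228 - 0.1054i)) → ((0.7846 - 0.07453i), (0.6109 + 0.07453i))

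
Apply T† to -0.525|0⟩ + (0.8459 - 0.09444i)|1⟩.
-0.525|0⟩ + (0.5314 - 0.6649i)|1⟩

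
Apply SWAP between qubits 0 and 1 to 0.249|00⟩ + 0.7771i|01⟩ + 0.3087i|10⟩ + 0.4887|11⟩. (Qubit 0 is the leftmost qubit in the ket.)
0.249|00⟩ + 0.3087i|01⟩ + 0.7771i|10⟩ + 0.4887|11⟩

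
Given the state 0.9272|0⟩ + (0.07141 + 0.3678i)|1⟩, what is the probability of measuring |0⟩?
0.8597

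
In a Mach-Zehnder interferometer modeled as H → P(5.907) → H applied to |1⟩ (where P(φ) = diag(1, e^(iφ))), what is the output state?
(0.03496 + 0.1837i)|0⟩ + (0.965 - 0.1837i)|1⟩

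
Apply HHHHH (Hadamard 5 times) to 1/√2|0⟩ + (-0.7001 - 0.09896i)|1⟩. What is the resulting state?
(0.004955 - 0.06998i)|0⟩ + (0.995 + 0.06998i)|1⟩

H² = I, so H^5 = H: a single Hadamard. With (a, b) = (1/√2, (-0.7001 - 0.09896i)), H gives ((a + b)/√2, (a − b)/√2) = ((0.004955 - 0.06998i), (0.995 + 0.06998i)).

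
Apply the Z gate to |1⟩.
-|1⟩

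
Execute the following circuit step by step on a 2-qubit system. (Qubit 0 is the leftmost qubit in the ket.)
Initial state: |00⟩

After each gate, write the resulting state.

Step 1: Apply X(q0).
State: |10⟩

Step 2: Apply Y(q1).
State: i|11⟩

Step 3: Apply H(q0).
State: (1/√2)i|01⟩ - (1/√2)i|11⟩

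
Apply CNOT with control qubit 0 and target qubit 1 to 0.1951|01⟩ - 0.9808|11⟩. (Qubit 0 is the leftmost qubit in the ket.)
0.1951|01⟩ - 0.9808|10⟩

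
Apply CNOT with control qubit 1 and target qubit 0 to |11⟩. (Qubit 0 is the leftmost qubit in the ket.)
|01⟩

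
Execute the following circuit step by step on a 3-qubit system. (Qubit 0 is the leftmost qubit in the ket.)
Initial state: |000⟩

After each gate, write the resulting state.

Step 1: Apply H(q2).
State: 1/√2|000⟩ + 1/√2|001⟩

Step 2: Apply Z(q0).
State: 1/√2|000⟩ + 1/√2|001⟩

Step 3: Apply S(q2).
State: 1/√2|000⟩ + (1/√2)i|001⟩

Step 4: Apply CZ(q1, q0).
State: 1/√2|000⟩ + (1/√2)i|001⟩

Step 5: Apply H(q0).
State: 1/2|000⟩ + (1/2)i|001⟩ + 1/2|100⟩ + (1/2)i|101⟩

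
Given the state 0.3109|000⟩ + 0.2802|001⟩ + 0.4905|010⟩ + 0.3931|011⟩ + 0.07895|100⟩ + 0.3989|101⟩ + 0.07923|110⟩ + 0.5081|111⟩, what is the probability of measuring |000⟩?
0.09666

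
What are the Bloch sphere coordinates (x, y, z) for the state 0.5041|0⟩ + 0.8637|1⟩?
(0.8708, 0, -0.4919)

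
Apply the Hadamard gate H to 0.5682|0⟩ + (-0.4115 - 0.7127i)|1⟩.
(0.1108 - 0.504i)|0⟩ + (0.6928 + 0.504i)|1⟩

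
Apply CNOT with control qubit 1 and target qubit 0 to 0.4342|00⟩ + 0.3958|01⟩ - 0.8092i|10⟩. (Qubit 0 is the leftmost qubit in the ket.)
0.4342|00⟩ - 0.8092i|10⟩ + 0.3958|11⟩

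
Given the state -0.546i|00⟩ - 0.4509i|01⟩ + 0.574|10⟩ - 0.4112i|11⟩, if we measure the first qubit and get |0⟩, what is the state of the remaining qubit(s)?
-0.7711i|0⟩ - 0.6368i|1⟩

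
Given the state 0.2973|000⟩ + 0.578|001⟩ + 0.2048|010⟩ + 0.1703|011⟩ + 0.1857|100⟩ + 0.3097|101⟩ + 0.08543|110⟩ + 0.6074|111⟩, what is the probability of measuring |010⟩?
0.04194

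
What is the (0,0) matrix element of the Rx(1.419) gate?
0.7587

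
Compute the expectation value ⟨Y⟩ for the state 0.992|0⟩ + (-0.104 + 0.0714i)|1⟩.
0.1417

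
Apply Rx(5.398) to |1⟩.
-0.4283i|0⟩ - 0.9036|1⟩

Rx(5.398) = [[cos(θ/2), −i·sin(θ/2)], [−i·sin(θ/2), cos(θ/2)]]; θ = 5.398, cos(θ/2) ≈ -0.903644, sin(θ/2) ≈ 0.428284.
With a = amp(|0⟩) = 0 and b = amp(|1⟩) = 1:
new amp(|0⟩) = (-0.903644)·a + (-0.428284i)·b = -0.4283i
new amp(|1⟩) = (-0.428284i)·a + (-0.903644)·b = -0.9036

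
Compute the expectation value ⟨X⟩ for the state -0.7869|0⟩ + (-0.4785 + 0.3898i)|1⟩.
0.7531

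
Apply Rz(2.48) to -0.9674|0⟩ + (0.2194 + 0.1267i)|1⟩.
(-0.3142 + 0.915i)|0⟩ + (-0.04857 + 0.2487i)|1⟩

Rz(2.48) = [[e^(−iθ/2), 0], [0, e^(iθ/2)]] with e^(±iθ/2) = cos(θ/2) ± i·sin(θ/2); θ = 2.48, cos(θ/2) ≈ 0.324796, sin(θ/2) ≈ 0.945784.
With a = amp(|0⟩) = -0.9674 and b = amp(|1⟩) = (0.2194 + 0.1267i):
new amp(|0⟩) = (0.324796 - 0.945784i)·a = (-0.3142 + 0.915i)
new amp(|1⟩) = (0.324796 + 0.945784i)·b = (-0.04857 + 0.2487i)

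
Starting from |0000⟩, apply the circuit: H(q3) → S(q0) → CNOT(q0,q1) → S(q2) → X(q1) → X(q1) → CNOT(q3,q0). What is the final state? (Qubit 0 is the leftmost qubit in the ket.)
1/√2|0000⟩ + 1/√2|1001⟩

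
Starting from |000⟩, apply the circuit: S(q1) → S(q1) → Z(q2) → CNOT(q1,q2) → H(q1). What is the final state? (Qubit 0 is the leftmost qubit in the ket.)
1/√2|000⟩ + 1/√2|010⟩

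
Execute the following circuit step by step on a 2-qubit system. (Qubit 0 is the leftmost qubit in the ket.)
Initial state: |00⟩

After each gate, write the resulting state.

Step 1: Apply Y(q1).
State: i|01⟩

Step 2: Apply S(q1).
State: -|01⟩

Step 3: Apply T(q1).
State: (-1/√2 - (1/√2)i)|01⟩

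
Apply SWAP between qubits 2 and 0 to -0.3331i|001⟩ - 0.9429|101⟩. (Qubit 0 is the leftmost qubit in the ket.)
-0.3331i|100⟩ - 0.9429|101⟩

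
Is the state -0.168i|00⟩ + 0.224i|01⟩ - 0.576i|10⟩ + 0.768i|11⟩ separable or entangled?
Separable

Writing the state as a|00⟩ + b|01⟩ + c|10⟩ + d|11⟩, it is a product state iff ad − bc = 0.
Here (a, b, c, d) = (-0.168i, 0.224i, -0.576i, 0.768i): ad − bc = (-0.168i)(0.768i) − (0.224i)(-0.576i) = 0, so the state is separable.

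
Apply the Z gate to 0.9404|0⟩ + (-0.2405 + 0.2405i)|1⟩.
0.9404|0⟩ + (0.2405 - 0.2405i)|1⟩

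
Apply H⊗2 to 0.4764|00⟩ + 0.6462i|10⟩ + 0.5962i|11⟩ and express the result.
(0.2382 + 0.6212i)|00⟩ + (0.2382 + 0.025i)|01⟩ + (0.2382 - 0.6212i)|10⟩ + (0.2382 - 0.025i)|11⟩

H⊗2 gives amp(|y⟩) = (1/2) Σ_x (−1)^(x·y) amp(|x⟩), where x·y is the number of positions in which both x and y have a 1.
|00⟩: (0.4764 + 0.6462i + 0.5962i)/2 = (0.2382 + 0.6212i)
|01⟩: (0.4764 + 0.6462i - 0.5962i)/2 = (0.2382 + 0.025i)
|10⟩: (0.4764 - 0.6462i - 0.5962i)/2 = (0.2382 - 0.6212i)
|11⟩: (0.4764 - 0.6462i + 0.5962i)/2 = (0.2382 - 0.025i)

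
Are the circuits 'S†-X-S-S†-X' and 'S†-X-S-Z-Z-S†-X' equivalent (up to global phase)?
Yes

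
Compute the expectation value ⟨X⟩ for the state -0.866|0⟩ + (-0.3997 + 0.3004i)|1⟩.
0.6923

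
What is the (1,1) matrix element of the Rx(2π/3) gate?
1/2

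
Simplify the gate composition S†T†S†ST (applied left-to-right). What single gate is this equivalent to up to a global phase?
S†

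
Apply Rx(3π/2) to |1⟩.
-(1/√2)i|0⟩ - 1/√2|1⟩

Rx(3π/2) = [[cos(θ/2), −i·sin(θ/2)], [−i·sin(θ/2), cos(θ/2)]]; θ = 3π/2, cos(θ/2) ≈ -0.707107, sin(θ/2) ≈ 0.707107.
With a = amp(|0⟩) = 0 and b = amp(|1⟩) = 1:
new amp(|0⟩) = (-0.707107)·a + (-0.707107i)·b = -(1/√2)i
new amp(|1⟩) = (-0.707107i)·a + (-0.707107)·b = -1/√2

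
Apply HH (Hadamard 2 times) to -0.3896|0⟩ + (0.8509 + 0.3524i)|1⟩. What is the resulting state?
-0.3896|0⟩ + (0.8509 + 0.3524i)|1⟩

H² = I, so an even number of Hadamards cancels: H^2 = I and the state is unchanged.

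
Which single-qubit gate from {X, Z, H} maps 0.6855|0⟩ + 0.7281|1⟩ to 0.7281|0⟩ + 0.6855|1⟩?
X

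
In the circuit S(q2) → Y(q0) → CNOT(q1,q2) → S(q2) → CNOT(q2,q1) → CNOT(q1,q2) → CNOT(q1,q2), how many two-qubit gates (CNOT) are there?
4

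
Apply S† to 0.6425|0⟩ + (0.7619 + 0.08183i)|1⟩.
0.6425|0⟩ + (0.08183 - 0.7619i)|1⟩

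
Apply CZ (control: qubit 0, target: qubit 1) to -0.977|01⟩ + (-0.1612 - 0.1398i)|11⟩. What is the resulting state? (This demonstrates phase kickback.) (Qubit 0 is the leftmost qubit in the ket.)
-0.977|01⟩ + (0.1612 + 0.1398i)|11⟩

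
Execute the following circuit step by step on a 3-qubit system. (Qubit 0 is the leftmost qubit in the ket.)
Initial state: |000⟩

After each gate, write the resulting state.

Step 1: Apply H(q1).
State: 1/√2|000⟩ + 1/√2|010⟩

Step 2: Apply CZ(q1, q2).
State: 1/√2|000⟩ + 1/√2|010⟩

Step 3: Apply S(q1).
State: 1/√2|000⟩ + (1/√2)i|010⟩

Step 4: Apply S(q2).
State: 1/√2|000⟩ + (1/√2)i|010⟩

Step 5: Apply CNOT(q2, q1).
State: 1/√2|000⟩ + (1/√2)i|010⟩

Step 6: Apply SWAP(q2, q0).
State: 1/√2|000⟩ + (1/√2)i|010⟩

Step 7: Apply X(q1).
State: (1/√2)i|000⟩ + 1/√2|010⟩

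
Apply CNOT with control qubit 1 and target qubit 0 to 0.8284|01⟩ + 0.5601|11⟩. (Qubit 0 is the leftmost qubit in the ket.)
0.5601|01⟩ + 0.8284|11⟩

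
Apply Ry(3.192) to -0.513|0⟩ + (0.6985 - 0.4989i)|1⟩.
(-0.6854 + 0.4987i)|0⟩ + (-0.5304 + 0.01257i)|1⟩

Ry(3.192) = [[cos(θ/2), −sin(θ/2)], [sin(θ/2), cos(θ/2)]]; θ = 3.192, cos(θ/2) ≈ -0.025201, sin(θ/2) ≈ 0.999682.
With a = amp(|0⟩) = -0.513 and b = amp(|1⟩) = (0.6985 - 0.4989i):
new amp(|0⟩) = (-0.025201)·a + (-0.999682)·b = (-0.6854 + 0.4987i)
new amp(|1⟩) = (0.999682)·a + (-0.025201)·b = (-0.5304 + 0.01257i)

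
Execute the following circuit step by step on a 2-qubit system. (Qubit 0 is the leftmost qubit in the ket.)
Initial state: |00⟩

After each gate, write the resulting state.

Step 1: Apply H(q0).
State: 1/√2|00⟩ + 1/√2|10⟩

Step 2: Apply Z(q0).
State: 1/√2|00⟩ - 1/√2|10⟩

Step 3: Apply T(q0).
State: 1/√2|00⟩ + (-1/2 - (1/2)i)|10⟩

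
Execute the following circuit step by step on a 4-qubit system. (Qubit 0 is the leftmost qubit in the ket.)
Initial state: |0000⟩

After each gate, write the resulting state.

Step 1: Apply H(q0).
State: 1/√2|0000⟩ + 1/√2|1000⟩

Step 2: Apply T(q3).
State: 1/√2|0000⟩ + 1/√2|1000⟩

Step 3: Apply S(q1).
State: 1/√2|0000⟩ + 1/√2|1000⟩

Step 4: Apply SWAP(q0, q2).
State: 1/√2|0000⟩ + 1/√2|0010⟩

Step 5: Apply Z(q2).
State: 1/√2|0000⟩ - 1/√2|0010⟩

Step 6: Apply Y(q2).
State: (1/√2)i|0000⟩ + (1/√2)i|0010⟩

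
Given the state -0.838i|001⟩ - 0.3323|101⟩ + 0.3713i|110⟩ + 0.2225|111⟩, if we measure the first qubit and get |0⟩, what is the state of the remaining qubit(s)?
-i|01⟩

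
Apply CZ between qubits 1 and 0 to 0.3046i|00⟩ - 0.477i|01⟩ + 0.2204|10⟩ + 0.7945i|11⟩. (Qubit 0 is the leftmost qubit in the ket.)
0.3046i|00⟩ - 0.477i|01⟩ + 0.2204|10⟩ - 0.7945i|11⟩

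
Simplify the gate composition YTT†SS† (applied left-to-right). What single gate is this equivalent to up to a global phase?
Y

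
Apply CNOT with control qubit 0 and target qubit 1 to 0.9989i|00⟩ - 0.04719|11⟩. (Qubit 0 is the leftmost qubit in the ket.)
0.9989i|00⟩ - 0.04719|10⟩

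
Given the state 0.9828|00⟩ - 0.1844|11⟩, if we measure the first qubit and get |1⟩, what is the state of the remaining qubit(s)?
-|1⟩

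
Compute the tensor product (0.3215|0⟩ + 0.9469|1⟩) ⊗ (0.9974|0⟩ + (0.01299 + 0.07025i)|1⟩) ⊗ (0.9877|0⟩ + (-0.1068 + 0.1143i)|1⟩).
0.3167|000⟩ + (-0.03425 + 0.03665i)|001⟩ + (0.004125 + 0.02231i)|010⟩ + (-0.003028 - 0.001935i)|011⟩ + 0.9328|100⟩ + (-0.1009 + 0.1079i)|101⟩ + (0.01215 + 0.0657i)|110⟩ + (-0.008917 - 0.005698i)|111⟩

amp(|b₁b₂…⟩) = product of the factor amplitudes for bits b₁, b₂, …; only kets whose every factor amplitude is nonzero survive.
|000⟩: (0.3215)(0.9974)(0.9877) = 0.3167
|001⟩: (0.3215)(0.9974)(-0.1068 + 0.1143i) = (-0.03425 + 0.03665i)
|010⟩: (0.3215)(0.01299 + 0.07025i)(0.9877) = (0.004125 + 0.02231i)
|011⟩: (0.3215)(0.01299 + 0.07025i)(-0.1068 + 0.1143i) = (-0.003028 - 0.001935i)
|100⟩: (0.9469)(0.9974)(0.9877) = 0.9328
|101⟩: (0.9469)(0.9974)(-0.1068 + 0.1143i) = (-0.1009 + 0.1079i)
|110⟩: (0.9469)(0.01299 + 0.07025i)(0.9877) = (0.01215 + 0.0657i)
|111⟩: (0.9469)(0.01299 + 0.07025i)(-0.1068 + 0.1143i) = (-0.008917 - 0.005698i)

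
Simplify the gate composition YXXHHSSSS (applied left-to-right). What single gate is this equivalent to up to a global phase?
Y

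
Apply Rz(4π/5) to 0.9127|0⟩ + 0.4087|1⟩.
(0.282 - 0.868i)|0⟩ + (0.1263 + 0.3887i)|1⟩

Rz(4π/5) = [[e^(−iθ/2), 0], [0, e^(iθ/2)]] with e^(±iθ/2) = cos(θ/2) ± i·sin(θ/2); θ = 4π/5, cos(θ/2) ≈ 0.309017, sin(θ/2) ≈ 0.951057.
With a = amp(|0⟩) = 0.9127 and b = amp(|1⟩) = 0.4087:
new amp(|0⟩) = (0.309017 - 0.951057i)·a = (0.282 - 0.868i)
new amp(|1⟩) = (0.309017 + 0.951057i)·b = (0.1263 + 0.3887i)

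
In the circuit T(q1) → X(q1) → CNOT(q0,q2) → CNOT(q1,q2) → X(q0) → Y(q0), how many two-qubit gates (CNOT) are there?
2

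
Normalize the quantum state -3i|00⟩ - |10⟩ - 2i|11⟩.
-0.8018i|00⟩ - 0.2673|10⟩ - 0.5345i|11⟩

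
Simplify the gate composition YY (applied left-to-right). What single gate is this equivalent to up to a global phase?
I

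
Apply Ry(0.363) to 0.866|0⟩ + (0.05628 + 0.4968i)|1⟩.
(0.8416 - 0.08967i)|0⟩ + (0.2117 + 0.4886i)|1⟩

Ry(0.363) = [[cos(θ/2), −sin(θ/2)], [sin(θ/2), cos(θ/2)]]; θ = 0.363, cos(θ/2) ≈ 0.983574, sin(θ/2) ≈ 0.180505.
With a = amp(|0⟩) = 0.866 and b = amp(|1⟩) = (0.05628 + 0.4968i):
new amp(|0⟩) = (0.983574)·a + (-0.180505)·b = (0.8416 - 0.08967i)
new amp(|1⟩) = (0.180505)·a + (0.983574)·b = (0.2117 + 0.4886i)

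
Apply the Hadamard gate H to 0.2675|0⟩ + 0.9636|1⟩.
0.8705|0⟩ - 0.4922|1⟩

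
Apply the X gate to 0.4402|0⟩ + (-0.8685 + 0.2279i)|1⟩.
(-0.8685 + 0.2279i)|0⟩ + 0.4402|1⟩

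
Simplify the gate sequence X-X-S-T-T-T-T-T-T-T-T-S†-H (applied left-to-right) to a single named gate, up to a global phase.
H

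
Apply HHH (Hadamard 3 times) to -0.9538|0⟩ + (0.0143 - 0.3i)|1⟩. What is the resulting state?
(-0.6643 - 0.2121i)|0⟩ + (-0.6846 + 0.2121i)|1⟩

H² = I, so H^3 = H: a single Hadamard. With (a, b) = (-0.9538, (0.0143 - 0.3i)), H gives ((a + b)/√2, (a − b)/√2) = ((-0.6643 - 0.2121i), (-0.6846 + 0.2121i)).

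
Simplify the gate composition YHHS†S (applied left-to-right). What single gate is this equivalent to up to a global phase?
Y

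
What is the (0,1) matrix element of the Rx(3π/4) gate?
-0.9239i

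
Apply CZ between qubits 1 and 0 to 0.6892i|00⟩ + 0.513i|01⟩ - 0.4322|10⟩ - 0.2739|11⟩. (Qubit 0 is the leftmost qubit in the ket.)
0.6892i|00⟩ + 0.513i|01⟩ - 0.4322|10⟩ + 0.2739|11⟩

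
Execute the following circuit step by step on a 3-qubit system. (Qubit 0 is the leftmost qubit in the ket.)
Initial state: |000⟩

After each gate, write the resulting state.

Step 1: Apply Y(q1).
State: i|010⟩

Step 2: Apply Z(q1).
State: -i|010⟩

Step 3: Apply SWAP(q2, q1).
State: -i|001⟩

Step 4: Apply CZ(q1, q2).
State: -i|001⟩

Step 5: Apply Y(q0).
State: |101⟩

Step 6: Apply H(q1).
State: 1/√2|101⟩ + 1/√2|111⟩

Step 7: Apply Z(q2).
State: -1/√2|101⟩ - 1/√2|111⟩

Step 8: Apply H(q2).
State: -1/2|100⟩ + 1/2|101⟩ - 1/2|110⟩ + 1/2|111⟩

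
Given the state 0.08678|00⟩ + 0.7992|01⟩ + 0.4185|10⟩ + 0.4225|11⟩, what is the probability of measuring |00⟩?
0.007531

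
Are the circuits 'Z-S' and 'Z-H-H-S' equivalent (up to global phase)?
Yes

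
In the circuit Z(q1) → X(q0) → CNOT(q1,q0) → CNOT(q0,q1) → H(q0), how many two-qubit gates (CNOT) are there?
2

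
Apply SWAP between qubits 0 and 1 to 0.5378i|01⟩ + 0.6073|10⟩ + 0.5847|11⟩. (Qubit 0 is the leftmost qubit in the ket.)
0.6073|01⟩ + 0.5378i|10⟩ + 0.5847|11⟩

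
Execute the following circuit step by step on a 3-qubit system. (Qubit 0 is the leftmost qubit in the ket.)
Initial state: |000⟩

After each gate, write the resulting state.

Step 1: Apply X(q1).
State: |010⟩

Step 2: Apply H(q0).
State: 1/√2|010⟩ + 1/√2|110⟩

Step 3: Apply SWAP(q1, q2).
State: 1/√2|001⟩ + 1/√2|101⟩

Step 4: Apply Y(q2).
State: -(1/√2)i|000⟩ - (1/√2)i|100⟩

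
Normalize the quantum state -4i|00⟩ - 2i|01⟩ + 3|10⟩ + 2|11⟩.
-0.6963i|00⟩ - 0.3482i|01⟩ + 0.5222|10⟩ + 0.3482|11⟩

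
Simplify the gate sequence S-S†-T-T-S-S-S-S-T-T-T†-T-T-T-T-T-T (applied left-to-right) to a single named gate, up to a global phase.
T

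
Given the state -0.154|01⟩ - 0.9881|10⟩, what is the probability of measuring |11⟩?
0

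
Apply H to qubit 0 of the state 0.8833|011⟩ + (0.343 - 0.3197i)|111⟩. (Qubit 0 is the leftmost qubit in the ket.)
(0.8671 - 0.2261i)|011⟩ + (0.382 + 0.2261i)|111⟩

H on qubit 0 mixes each pair of kets that differ only in qubit 0: amplitudes (a, b) of (|…0…⟩, |…1…⟩) become ((a + b)/√2, (a − b)/√2). Kets absent from the input have amplitude 0.
(|011⟩, |111⟩): (a, b) = (0.8833, (0.343 - 0.3197i)) → ((0.8671 - 0.2261i), (0.382 + 0.2261i))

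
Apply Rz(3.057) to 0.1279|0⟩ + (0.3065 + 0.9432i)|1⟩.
(0.005408 - 0.1278i)|0⟩ + (-0.9294 + 0.3461i)|1⟩

Rz(3.057) = [[e^(−iθ/2), 0], [0, e^(iθ/2)]] with e^(±iθ/2) = cos(θ/2) ± i·sin(θ/2); θ = 3.057, cos(θ/2) ≈ 0.0422837, sin(θ/2) ≈ 0.999106.
With a = amp(|0⟩) = 0.1279 and b = amp(|1⟩) = (0.3065 + 0.9432i):
new amp(|0⟩) = (0.0422837 - 0.999106i)·a = (0.005408 - 0.1278i)
new amp(|1⟩) = (0.0422837 + 0.999106i)·b = (-0.9294 + 0.3461i)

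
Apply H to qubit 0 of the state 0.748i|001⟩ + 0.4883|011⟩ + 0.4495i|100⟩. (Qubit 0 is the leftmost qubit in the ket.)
0.3178i|000⟩ + 0.5289i|001⟩ + 0.3453|011⟩ - 0.3178i|100⟩ + 0.5289i|101⟩ + 0.3453|111⟩

H on qubit 0 mixes each pair of kets that differ only in qubit 0: amplitudes (a, b) of (|…0…⟩, |…1…⟩) become ((a + b)/√2, (a − b)/√2). Kets absent from the input have amplitude 0.
(|000⟩, |100⟩): (a, b) = (0, 0.4495i) → (0.3178i, -0.3178i)
(|001⟩, |101⟩): (a, b) = (0.748i, 0) → (0.5289i, 0.5289i)
(|011⟩, |111⟩): (a, b) = (0.4883, 0) → (0.3453, 0.3453)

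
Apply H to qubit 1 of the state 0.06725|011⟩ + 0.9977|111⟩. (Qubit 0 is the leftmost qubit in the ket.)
0.04755|001⟩ - 0.04755|011⟩ + 0.7055|101⟩ - 0.7055|111⟩

H on qubit 1 mixes each pair of kets that differ only in qubit 1: amplitudes (a, b) of (|…0…⟩, |…1…⟩) become ((a + b)/√2, (a − b)/√2). Kets absent from the input have amplitude 0.
(|001⟩, |011⟩): (a, b) = (0, 0.06725) → (0.04755, -0.04755)
(|101⟩, |111⟩): (a, b) = (0, 0.9977) → (0.7055, -0.7055)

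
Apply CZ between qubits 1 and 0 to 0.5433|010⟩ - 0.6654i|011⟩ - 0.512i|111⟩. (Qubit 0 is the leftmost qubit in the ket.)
0.5433|010⟩ - 0.6654i|011⟩ + 0.512i|111⟩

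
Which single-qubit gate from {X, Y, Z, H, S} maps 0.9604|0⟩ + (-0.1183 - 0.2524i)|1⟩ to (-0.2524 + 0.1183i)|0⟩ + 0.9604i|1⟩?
Y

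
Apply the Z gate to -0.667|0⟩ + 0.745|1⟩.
-0.667|0⟩ - 0.745|1⟩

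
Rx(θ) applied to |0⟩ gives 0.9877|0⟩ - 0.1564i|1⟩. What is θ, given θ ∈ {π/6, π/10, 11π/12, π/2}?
π/10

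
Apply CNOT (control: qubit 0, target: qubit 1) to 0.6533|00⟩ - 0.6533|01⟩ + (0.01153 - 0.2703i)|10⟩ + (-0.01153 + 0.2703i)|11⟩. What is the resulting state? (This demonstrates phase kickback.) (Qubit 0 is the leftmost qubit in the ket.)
0.6533|00⟩ - 0.6533|01⟩ + (-0.01153 + 0.2703i)|10⟩ + (0.01153 - 0.2703i)|11⟩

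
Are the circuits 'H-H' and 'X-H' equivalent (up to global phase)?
No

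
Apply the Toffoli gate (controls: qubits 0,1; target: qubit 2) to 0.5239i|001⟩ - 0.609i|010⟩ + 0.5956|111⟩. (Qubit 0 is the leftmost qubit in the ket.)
0.5239i|001⟩ - 0.609i|010⟩ + 0.5956|110⟩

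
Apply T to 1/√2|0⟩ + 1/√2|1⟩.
1/√2|0⟩ + (1/2 + (1/2)i)|1⟩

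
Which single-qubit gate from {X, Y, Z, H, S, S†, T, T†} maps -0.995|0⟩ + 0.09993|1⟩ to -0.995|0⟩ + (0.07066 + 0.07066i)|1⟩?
T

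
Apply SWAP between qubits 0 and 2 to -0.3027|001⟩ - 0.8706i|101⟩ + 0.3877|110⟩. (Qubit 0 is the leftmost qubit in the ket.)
0.3877|011⟩ - 0.3027|100⟩ - 0.8706i|101⟩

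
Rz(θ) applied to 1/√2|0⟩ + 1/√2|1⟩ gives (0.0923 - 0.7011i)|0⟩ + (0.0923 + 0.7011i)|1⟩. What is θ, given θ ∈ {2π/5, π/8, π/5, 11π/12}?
11π/12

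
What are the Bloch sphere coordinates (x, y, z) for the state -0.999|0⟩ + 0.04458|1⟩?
(-0.08907, 0, 0.996)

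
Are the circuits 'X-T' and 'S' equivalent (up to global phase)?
No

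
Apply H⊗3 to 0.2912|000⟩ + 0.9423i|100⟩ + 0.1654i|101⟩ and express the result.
(0.103 + 0.3916i)|000⟩ + (0.103 + 0.2747i)|001⟩ + (0.103 + 0.3916i)|010⟩ + (0.103 + 0.2747i)|011⟩ + (0.103 - 0.3916i)|100⟩ + (0.103 - 0.2747i)|101⟩ + (0.103 - 0.3916i)|110⟩ + (0.103 - 0.2747i)|111⟩

H⊗3 gives amp(|y⟩) = (1/2√2) Σ_x (−1)^(x·y) amp(|x⟩), where x·y is the number of positions in which both x and y have a 1.
|000⟩: (0.2912 + 0.9423i + 0.1654i)/(2√2) = (0.103 + 0.3916i)
|001⟩: (0.2912 + 0.9423i - 0.1654i)/(2√2) = (0.103 + 0.2747i)
|010⟩: (0.2912 + 0.9423i + 0.1654i)/(2√2) = (0.103 + 0.3916i)
|011⟩: (0.2912 + 0.9423i - 0.1654i)/(2√2) = (0.103 + 0.2747i)
|100⟩: (0.2912 - 0.9423i - 0.1654i)/(2√2) = (0.103 - 0.3916i)
|101⟩: (0.2912 - 0.9423i + 0.1654i)/(2√2) = (0.103 - 0.2747i)
|110⟩: (0.2912 - 0.9423i - 0.1654i)/(2√2) = (0.103 - 0.3916i)
|111⟩: (0.2912 - 0.9423i + 0.1654i)/(2√2) = (0.103 - 0.2747i)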